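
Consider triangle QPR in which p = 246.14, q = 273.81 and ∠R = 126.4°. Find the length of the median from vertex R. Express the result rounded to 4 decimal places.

m_R ≈ 117.8656

By the law of cosines, r² = q² + p² − 2·q·p·cos R = 2.1554e+05, so r ≈ 464.27.
Median from R: ½√(2·q² + 2·p² − r²) ≈ 117.87.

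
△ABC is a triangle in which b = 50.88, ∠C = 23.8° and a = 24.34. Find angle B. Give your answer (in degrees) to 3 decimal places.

∠B ≈ 137.252°

By the law of cosines, c² = a² + b² − 2·a·b·cos C = 915, so c ≈ 30.249.
Law of cosines again: cos B = (c² + a² − b²)/(2·c·a) ≈ -0.73434, so ∠B ≈ 137.25°.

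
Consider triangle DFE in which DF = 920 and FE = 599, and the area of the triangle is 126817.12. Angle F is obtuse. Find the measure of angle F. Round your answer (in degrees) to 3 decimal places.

From area = ½·DF·FE·sin F, we get sin F = 2·area/(DF·FE) ≈ 0.46025.
Taking the obtuse solution, ∠F ≈ 152.60°.

152.597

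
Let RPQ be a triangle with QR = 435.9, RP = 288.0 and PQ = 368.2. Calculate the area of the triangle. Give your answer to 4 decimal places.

52539.6679

Semiperimeter s = (368.2 + 435.9 + 288)/2 = 546.05.
Heron's formula: area = √(546.05·177.85·110.15·258.05) ≈ 52540.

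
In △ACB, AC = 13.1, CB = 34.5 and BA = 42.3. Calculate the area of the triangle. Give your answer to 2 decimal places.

area ≈ 199.11

Semiperimeter s = (34.5 + 42.3 + 13.1)/2 = 44.95.
Heron's formula: area = √(44.95·10.45·2.65·31.85) ≈ 199.11.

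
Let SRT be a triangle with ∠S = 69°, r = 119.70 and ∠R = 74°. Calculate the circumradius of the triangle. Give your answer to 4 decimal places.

The third angle is ∠T = 180° − ∠S − ∠R = 37.00°.
Law of sines: s = r·sin S/sin R ≈ 116.25.
Law of sines: t = r·sin T/sin R ≈ 74.94.
Circumradius = r/(2 sin R) ≈ 62.262.

62.2619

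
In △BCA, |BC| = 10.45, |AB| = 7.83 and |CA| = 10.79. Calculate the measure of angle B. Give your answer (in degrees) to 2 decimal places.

70.70

By the law of cosines, cos B = (|AB|² + |BC|² − |CA|²) / (2·|AB|·|BC|) ≈ 0.33051, so ∠B ≈ 70.70°.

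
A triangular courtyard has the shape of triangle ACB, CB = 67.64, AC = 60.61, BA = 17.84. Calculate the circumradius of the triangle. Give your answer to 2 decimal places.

R ≈ 35.12

By the law of cosines, cos A = (BA² + AC² − CB²) / (2·BA·AC) ≈ -0.26974, so ∠A ≈ 105.65°.
Circumradius = CB/(2 sin A) ≈ 35.122.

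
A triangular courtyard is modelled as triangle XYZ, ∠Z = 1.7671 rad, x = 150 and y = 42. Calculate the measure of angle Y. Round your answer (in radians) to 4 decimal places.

0.2547

By the law of cosines, z² = x² + y² − 2·x·y·cos Z = 26722, so z ≈ 163.47.
Law of cosines again: cos Y = (z² + x² − y²)/(2·z·x) ≈ 0.96773, so ∠Y ≈ 0.2547 rad.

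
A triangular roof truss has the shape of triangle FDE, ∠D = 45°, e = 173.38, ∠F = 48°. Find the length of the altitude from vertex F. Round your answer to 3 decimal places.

The third angle is ∠E = 180° − ∠F − ∠D = 87.00°.
Law of sines: f = e·sin F/sin E ≈ 129.02.
Law of sines: d = e·sin D/sin E ≈ 122.77.
Area = ½·e·f·sin D ≈ 7909.
The altitude from F has length 2·area/f ≈ 122.6.

122.598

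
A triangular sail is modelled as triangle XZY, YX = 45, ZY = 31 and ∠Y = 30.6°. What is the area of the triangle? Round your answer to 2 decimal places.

355.06

Area = ½·ZY·YX·sin Y ≈ 355.06.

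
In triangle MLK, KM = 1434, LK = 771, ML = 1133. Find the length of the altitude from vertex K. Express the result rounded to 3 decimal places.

Semiperimeter s = (771 + 1434 + 1133)/2 = 1669.
Heron's formula: area = √(1669·898·235·536) ≈ 4.3449e+05.
The altitude from K has length 2·area/ML ≈ 766.98.

h_K ≈ 766.978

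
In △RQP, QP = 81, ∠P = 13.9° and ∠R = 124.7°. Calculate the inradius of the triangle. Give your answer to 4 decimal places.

r ≈ 7.4655

The third angle is ∠Q = 180° − ∠P − ∠R = 41.40°.
Law of sines: PR = QP·sin Q/sin R ≈ 65.154.
Law of sines: RQ = QP·sin P/sin R ≈ 23.668.
Area = ½·QP·PR·sin P ≈ 633.9.
Semiperimeter s = (81+65.154+23.668)/2 = 84.911.
Inradius = area/s = 633.9/84.911 ≈ 7.4655.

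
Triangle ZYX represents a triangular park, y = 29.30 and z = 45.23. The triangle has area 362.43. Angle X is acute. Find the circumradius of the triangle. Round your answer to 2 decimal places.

From area = ½·z·y·sin X, we get sin X = 2·area/(z·y) ≈ 0.54697.
Taking the acute solution, ∠X ≈ 33.16°.
Law of cosines then gives x ≈ 26.18.
Circumradius = x/(2 sin X) ≈ 23.932.

23.93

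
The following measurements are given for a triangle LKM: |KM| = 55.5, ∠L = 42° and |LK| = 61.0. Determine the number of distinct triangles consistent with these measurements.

|LK|·sin L = 61.0·sin(42°) ≈ 40.82.
Since |LK| sin L < |KM| < |LK| (40.82 < 55.5 < 61.0), two triangles exist.

2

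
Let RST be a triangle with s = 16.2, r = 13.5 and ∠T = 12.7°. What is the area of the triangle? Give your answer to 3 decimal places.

Area = ½·r·s·sin T ≈ 24.04.

area ≈ 24.040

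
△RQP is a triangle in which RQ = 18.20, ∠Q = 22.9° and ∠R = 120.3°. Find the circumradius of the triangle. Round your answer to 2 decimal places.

The third angle is ∠P = 180° − ∠R − ∠Q = 36.80°.
Law of sines: QP = RQ·sin R/sin P ≈ 26.232.
Law of sines: PR = RQ·sin Q/sin P ≈ 11.823.
Circumradius = RQ/(2 sin P) ≈ 15.191.

15.19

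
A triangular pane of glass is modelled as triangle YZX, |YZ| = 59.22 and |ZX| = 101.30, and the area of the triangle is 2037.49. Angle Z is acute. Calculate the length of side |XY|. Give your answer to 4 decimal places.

70.4529

From area = ½·|YZ|·|ZX|·sin Z, we get sin Z = 2·area/(|YZ|·|ZX|) ≈ 0.67928.
Taking the acute solution, ∠Z ≈ 42.79°.
Law of cosines then gives |XY| ≈ 70.453.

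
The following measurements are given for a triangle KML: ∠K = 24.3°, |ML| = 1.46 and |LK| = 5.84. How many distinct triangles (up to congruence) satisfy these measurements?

|LK|·sin K = 5.84·sin(24.3°) ≈ 2.403.
Since |ML| = 1.46 < 2.403 = |LK| sin K, no triangle exists.

0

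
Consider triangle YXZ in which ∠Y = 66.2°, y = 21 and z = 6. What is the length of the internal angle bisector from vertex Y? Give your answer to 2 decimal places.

7.95

Law of sines: sin Z = z·sin Y/y ≈ 0.26142.
Since y ≥ z, only the acute value applies: ∠Z ≈ 15.15°.
Then ∠X = 180° − ∠Y − ∠Z ≈ 98.65°.
Law of sines gives x = y·sin X/sin Y ≈ 22.691.
The bisector from Y has length 2·x·z·cos(∠Y/2)/(x+z) ≈ 7.9504.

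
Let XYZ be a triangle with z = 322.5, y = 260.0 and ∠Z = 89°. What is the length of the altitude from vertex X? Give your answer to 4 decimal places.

Law of sines: sin Y = y·sin Z/z ≈ 0.80608.
Since z ≥ y, only the acute value applies: ∠Y ≈ 53.71°.
Then ∠X = 180° − ∠Z − ∠Y ≈ 37.29°.
Law of sines gives x = z·sin X/sin Z ≈ 195.4.
Area = ½·z·y·sin X ≈ 25398.
The altitude from X has length 2·area/x ≈ 259.96.

h_X ≈ 259.9604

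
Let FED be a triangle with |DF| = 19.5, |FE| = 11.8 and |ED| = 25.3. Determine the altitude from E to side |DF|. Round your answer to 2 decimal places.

11.39

Semiperimeter s = (25.3 + 19.5 + 11.8)/2 = 28.3.
Heron's formula: area = √(28.3·3·8.8·16.5) ≈ 111.03.
The altitude from E has length 2·area/|DF| ≈ 11.388.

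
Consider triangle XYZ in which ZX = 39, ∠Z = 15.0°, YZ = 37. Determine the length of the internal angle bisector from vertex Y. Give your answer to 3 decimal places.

By the law of cosines, XY² = YZ² + ZX² − 2·YZ·ZX·cos Z = 102.34, so XY ≈ 10.116.
Law of cosines again: cos Y = (XY² + YZ² − ZX²)/(2·XY·YZ) ≈ -0.06634, so ∠Y ≈ 93.80°.
The bisector from Y has length 2·XY·YZ·cos(∠Y/2)/(XY+YZ) ≈ 10.856.

10.856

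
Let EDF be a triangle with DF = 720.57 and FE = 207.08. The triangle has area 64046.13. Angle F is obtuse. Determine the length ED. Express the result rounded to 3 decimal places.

From area = ½·DF·FE·sin F, we get sin F = 2·area/(DF·FE) ≈ 0.85844.
Taking the obtuse solution, ∠F ≈ 120.86°.
Law of cosines then gives ED ≈ 845.68.

845.680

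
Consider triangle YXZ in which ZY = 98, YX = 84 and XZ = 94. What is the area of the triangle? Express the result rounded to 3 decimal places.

Semiperimeter s = (94 + 98 + 84)/2 = 138.
Heron's formula: area = √(138·44·40·54) ≈ 3621.5.

3621.536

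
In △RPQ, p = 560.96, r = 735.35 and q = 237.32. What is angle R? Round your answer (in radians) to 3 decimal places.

∠R ≈ 2.262 rad

By the law of cosines, cos R = (p² + q² − r²) / (2·p·q) ≈ -0.63752, so ∠R ≈ 2.2621 rad.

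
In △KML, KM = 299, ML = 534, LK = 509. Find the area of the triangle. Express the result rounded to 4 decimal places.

74430.4288

Semiperimeter s = (534 + 509 + 299)/2 = 671.
Heron's formula: area = √(671·137·162·372) ≈ 74430.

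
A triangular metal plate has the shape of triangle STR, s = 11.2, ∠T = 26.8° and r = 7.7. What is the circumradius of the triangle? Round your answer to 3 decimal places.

By the law of cosines, t² = r² + s² − 2·r·s·cos T = 30.777, so t ≈ 5.5477.
Area = ½·r·s·sin T ≈ 19.442.
Circumradius = t/(2 sin T) ≈ 6.1521.

6.152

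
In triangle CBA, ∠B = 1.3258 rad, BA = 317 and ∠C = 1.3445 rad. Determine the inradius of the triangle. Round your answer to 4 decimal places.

The third angle is ∠A = π − ∠C − ∠B = 0.4713 rad.
Law of sines: AC = BA·sin B/sin C ≈ 315.58.
Law of sines: CB = BA·sin A/sin C ≈ 147.7.
Area = ½·BA·AC·sin A ≈ 22711.
Semiperimeter s = (317+315.58+147.7)/2 = 390.14.
Inradius = area/s = 22711/390.14 ≈ 58.212.

58.2121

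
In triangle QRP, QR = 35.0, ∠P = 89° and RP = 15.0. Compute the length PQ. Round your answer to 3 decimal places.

31.886

Law of sines: sin Q = RP·sin P/QR ≈ 0.42851.
Since QR ≥ RP, only the acute value applies: ∠Q ≈ 25.37°.
Then ∠R = 180° − ∠P − ∠Q ≈ 65.63°.
Law of sines gives PQ = QR·sin R/sin P ≈ 31.886.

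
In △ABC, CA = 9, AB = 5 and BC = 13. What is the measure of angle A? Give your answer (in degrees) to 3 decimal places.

By the law of cosines, cos A = (CA² + AB² − BC²) / (2·CA·AB) ≈ -0.70000, so ∠A ≈ 134.43°.

∠A ≈ 134.427°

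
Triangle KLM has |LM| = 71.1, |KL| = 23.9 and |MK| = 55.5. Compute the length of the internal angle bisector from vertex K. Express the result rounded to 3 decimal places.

16.212

By the law of cosines, cos K = (|MK|² + |KL|² − |LM|²) / (2·|MK|·|KL|) ≈ -0.52914, so ∠K ≈ 121.95°.
The bisector from K has length 2·|MK|·|KL|·cos(∠K/2)/(|MK|+|KL|) ≈ 16.212.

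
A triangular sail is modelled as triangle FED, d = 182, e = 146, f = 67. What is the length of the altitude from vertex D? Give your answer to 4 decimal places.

h_D ≈ 49.8445

Semiperimeter s = (67 + 146 + 182)/2 = 197.5.
Heron's formula: area = √(197.5·130.5·51.5·15.5) ≈ 4535.8.
The altitude from D has length 2·area/d ≈ 49.844.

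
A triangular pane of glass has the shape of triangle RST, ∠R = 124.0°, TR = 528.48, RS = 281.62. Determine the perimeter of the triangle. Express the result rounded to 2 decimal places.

perimeter ≈ 1534.70

By the law of cosines, ST² = TR² + RS² − 2·TR·RS·cos R = 5.2505e+05, so ST ≈ 724.6.
Semiperimeter s = (724.6+528.48+281.62)/2 = 767.35.
Perimeter = 724.6 + 528.48 + 281.62 = 1534.7.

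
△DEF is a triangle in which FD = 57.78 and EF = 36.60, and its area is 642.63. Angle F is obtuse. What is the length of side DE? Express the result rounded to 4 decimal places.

From area = ½·EF·FD·sin F, we get sin F = 2·area/(EF·FD) ≈ 0.60776.
Taking the obtuse solution, ∠F ≈ 142.57°.
Law of cosines then gives DE ≈ 89.648.

89.6483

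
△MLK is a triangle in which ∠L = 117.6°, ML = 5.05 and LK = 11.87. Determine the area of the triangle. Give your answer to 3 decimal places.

area ≈ 26.561

Area = ½·ML·LK·sin L ≈ 26.561.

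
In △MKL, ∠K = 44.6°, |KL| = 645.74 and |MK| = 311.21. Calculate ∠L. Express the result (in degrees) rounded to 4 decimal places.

By the law of cosines, |LM|² = |MK|² + |KL|² − 2·|MK|·|KL|·cos K = 2.2765e+05, so |LM| ≈ 477.13.
Law of cosines again: cos L = (|KL|² + |LM|² − |MK|²)/(2·|KL|·|LM|) ≈ 0.88896, so ∠L ≈ 27.26°.

27.2570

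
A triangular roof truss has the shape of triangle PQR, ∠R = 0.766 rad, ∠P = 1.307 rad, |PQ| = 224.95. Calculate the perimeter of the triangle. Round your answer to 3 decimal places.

The third angle is ∠Q = π − ∠R − ∠P = 1.069 rad.
Law of sines: |QR| = |PQ|·sin P/sin R ≈ 313.26.
Law of sines: |RP| = |PQ|·sin Q/sin R ≈ 284.42.
Semiperimeter s = (313.26+284.42+224.95)/2 = 411.31.
Perimeter = 313.26 + 284.42 + 224.95 = 822.62.

822.624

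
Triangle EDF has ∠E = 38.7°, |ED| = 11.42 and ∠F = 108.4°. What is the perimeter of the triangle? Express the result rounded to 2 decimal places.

25.48

The third angle is ∠D = 180° − ∠F − ∠E = 32.90°.
Law of sines: |DF| = |ED|·sin E/sin F ≈ 7.525.
Law of sines: |FE| = |ED|·sin D/sin F ≈ 6.5373.
Semiperimeter s = (7.525+6.5373+11.42)/2 = 12.741.
Perimeter = 7.525 + 6.5373 + 11.42 = 25.482.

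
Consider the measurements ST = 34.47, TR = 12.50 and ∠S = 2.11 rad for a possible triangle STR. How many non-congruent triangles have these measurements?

ST·sin S = 34.47·sin(2.11 rad) ≈ 29.58.
Since ∠S is not acute, a triangle exists only if TR > ST; here TR ≤ ST, so there is no triangle.

0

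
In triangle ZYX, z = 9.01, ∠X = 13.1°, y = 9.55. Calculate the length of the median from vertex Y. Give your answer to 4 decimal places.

By the law of cosines, x² = z² + y² − 2·z·y·cos X = 4.7701, so x ≈ 2.1841.
Median from Y: ½√(2·x² + 2·z² − y²) ≈ 4.4916.

m_Y ≈ 4.4916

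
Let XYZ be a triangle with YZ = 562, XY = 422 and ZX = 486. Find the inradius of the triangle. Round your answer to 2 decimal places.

r ≈ 135.44

Semiperimeter s = (562 + 486 + 422)/2 = 735.
Heron's formula: area = √(735·173·249·313) ≈ 99549.
Inradius = area/s = 99549/735 ≈ 135.44.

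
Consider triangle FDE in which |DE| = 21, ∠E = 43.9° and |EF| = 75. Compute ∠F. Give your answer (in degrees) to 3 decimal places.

∠F ≈ 13.670°

By the law of cosines, |FD|² = |DE|² + |EF|² − 2·|DE|·|EF|·cos E = 3796.3, so |FD| ≈ 61.614.
Law of cosines again: cos F = (|EF|² + |FD|² − |DE|²)/(2·|EF|·|FD|) ≈ 0.97167, so ∠F ≈ 13.67°.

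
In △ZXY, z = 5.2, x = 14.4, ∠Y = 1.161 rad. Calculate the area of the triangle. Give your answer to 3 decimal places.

34.340

Area = ½·z·x·sin Y ≈ 34.34.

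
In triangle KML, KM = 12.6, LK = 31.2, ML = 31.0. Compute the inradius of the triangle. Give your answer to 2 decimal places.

Semiperimeter s = (31 + 31.2 + 12.6)/2 = 37.4.
Heron's formula: area = √(37.4·6.4·6.2·24.8) ≈ 191.84.
Inradius = area/s = 191.84/37.4 ≈ 5.1295.

5.13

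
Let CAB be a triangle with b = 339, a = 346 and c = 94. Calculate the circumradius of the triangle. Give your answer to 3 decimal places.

R ≈ 173.349

By the law of cosines, cos C = (a² + b² − c²) / (2·a·b) ≈ 0.96254, so ∠C ≈ 15.73°.
Circumradius = c/(2 sin C) ≈ 173.35.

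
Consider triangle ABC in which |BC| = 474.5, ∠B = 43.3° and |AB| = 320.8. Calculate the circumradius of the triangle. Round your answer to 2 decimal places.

By the law of cosines, |CA|² = |AB|² + |BC|² − 2·|AB|·|BC|·cos B = 1.065e+05, so |CA| ≈ 326.34.
Area = ½·|AB|·|BC|·sin B ≈ 52197.
Circumradius = |CA|/(2 sin B) ≈ 237.92.

237.92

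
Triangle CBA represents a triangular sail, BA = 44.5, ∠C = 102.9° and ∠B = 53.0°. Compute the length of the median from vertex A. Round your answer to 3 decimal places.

39.597

The third angle is ∠A = 180° − ∠C − ∠B = 24.10°.
Law of sines: AC = BA·sin B/sin C ≈ 36.459.
Law of sines: CB = BA·sin A/sin C ≈ 18.641.
Median from A: ½√(2·BA² + 2·AC² − CB²) ≈ 39.597.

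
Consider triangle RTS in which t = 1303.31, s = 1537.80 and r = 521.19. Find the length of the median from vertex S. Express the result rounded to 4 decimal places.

Median from S: ½√(2·r² + 2·t² − s²) ≈ 627.63.

m_S ≈ 627.6311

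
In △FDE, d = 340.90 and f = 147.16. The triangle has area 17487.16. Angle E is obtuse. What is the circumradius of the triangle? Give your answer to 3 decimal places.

328.503

From area = ½·f·d·sin E, we get sin E = 2·area/(f·d) ≈ 0.69716.
Taking the obtuse solution, ∠E ≈ 2.370 rad.
Law of cosines then gives e ≈ 458.04.
Circumradius = e/(2 sin E) ≈ 328.5.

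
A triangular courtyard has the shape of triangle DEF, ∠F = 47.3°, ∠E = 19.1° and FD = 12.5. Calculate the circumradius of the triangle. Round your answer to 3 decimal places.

19.100

The third angle is ∠D = 180° − ∠E − ∠F = 113.60°.
Law of sines: EF = FD·sin D/sin E ≈ 35.006.
Law of sines: DE = FD·sin F/sin E ≈ 28.074.
Circumradius = FD/(2 sin E) ≈ 19.1.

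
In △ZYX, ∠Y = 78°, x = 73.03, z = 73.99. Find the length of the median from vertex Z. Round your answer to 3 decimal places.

By the law of cosines, y² = x² + z² − 2·x·z·cos Y = 8561, so y ≈ 92.526.
Median from Z: ½√(2·y² + 2·x² − z²) ≈ 74.69.

m_Z ≈ 74.690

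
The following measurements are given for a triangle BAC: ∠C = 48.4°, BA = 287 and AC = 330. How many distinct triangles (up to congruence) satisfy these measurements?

AC·sin C = 330·sin(48.4°) ≈ 246.8.
Since AC sin C < BA < AC (246.8 < 287 < 330), two triangles exist.

2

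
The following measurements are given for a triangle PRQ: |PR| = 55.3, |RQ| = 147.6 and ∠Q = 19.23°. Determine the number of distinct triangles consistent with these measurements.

|RQ|·sin Q = 147.6·sin(19.23°) ≈ 48.61.
Since |RQ| sin Q < |PR| < |RQ| (48.61 < 55.3 < 147.6), two triangles exist.

2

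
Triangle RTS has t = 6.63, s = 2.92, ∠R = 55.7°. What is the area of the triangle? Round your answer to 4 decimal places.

Area = ½·t·s·sin R ≈ 7.9965.

area ≈ 7.9965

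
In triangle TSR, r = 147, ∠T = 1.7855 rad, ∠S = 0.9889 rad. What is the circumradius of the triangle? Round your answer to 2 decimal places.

204.74

The third angle is ∠R = π − ∠T − ∠S = 0.3672 rad.
Law of sines: t = r·sin T/sin R ≈ 400.07.
Law of sines: s = r·sin S/sin R ≈ 342.08.
Circumradius = r/(2 sin R) ≈ 204.74.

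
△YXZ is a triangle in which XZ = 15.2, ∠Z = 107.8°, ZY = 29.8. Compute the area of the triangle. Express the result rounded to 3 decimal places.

Area = ½·XZ·ZY·sin Z ≈ 215.64.

area ≈ 215.638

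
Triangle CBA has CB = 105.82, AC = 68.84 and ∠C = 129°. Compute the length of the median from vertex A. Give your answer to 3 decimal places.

By the law of cosines, BA² = AC² + CB² − 2·AC·CB·cos C = 25106, so BA ≈ 158.45.
Median from A: ½√(2·BA² + 2·AC² − CB²) ≈ 110.1.

110.104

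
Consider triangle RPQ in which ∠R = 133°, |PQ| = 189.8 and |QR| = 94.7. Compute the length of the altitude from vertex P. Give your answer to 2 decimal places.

Law of sines: sin P = |QR|·sin R/|PQ| ≈ 0.36491.
Since |PQ| ≥ |QR|, only the acute value applies: ∠P ≈ 21.40°.
Then ∠Q = 180° − ∠R − ∠P ≈ 25.60°.
Law of sines gives |RP| = |PQ|·sin Q/sin R ≈ 112.13.
Area = ½·|PQ|·|QR|·sin Q ≈ 3882.9.
The altitude from P has length 2·area/|QR| ≈ 82.004.

82.00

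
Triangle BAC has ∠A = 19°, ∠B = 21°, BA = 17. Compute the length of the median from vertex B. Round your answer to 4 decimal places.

12.6140

The third angle is ∠C = 180° − ∠B − ∠A = 140.00°.
Law of sines: AC = BA·sin B/sin C ≈ 9.4779.
Law of sines: CB = BA·sin A/sin C ≈ 8.6104.
Median from B: ½√(2·CB² + 2·BA² − AC²) ≈ 12.614.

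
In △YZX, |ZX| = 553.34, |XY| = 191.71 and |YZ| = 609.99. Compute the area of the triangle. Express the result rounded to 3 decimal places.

52537.389

Semiperimeter s = (553.34 + 191.71 + 609.99)/2 = 677.52.
Heron's formula: area = √(677.52·124.18·485.81·67.53) ≈ 52537.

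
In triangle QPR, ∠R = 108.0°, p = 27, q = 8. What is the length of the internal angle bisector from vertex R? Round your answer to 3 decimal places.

t_R ≈ 7.255

By the law of cosines, r² = q² + p² − 2·q·p·cos R = 926.5, so r ≈ 30.438.
The bisector from R has length 2·q·p·cos(∠R/2)/(q+p) ≈ 7.2549.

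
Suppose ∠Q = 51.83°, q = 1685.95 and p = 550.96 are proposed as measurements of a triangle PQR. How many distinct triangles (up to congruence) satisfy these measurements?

p·sin Q = 550.96·sin(51.83°) ≈ 433.2.
Since q ≥ p, exactly one triangle exists.

1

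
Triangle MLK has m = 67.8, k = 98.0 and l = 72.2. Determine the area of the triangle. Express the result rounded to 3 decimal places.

Semiperimeter s = (67.8 + 72.2 + 98)/2 = 119.
Heron's formula: area = √(119·51.2·46.8·21) ≈ 2447.

2447.040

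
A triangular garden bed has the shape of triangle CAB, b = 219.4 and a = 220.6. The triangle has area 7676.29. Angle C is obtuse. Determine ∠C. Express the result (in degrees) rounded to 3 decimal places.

From area = ½·a·b·sin C, we get sin C = 2·area/(a·b) ≈ 0.31720.
Taking the obtuse solution, ∠C ≈ 161.51°.

∠C ≈ 161.506°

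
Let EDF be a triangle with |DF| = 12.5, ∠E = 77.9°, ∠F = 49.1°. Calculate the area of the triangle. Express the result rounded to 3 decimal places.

area ≈ 48.232

The third angle is ∠D = 180° − ∠F − ∠E = 53.00°.
Law of sines: |FE| = |DF|·sin D/sin E ≈ 10.21.
Law of sines: |ED| = |DF|·sin F/sin E ≈ 9.6628.
Area = ½·|DF|·|FE|·sin F ≈ 48.232.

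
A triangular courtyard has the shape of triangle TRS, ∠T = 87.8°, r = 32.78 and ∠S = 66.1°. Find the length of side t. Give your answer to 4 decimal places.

The third angle is ∠R = 180° − ∠S − ∠T = 26.10°.
Law of sines: t = r·sin T/sin R ≈ 74.455.

74.4554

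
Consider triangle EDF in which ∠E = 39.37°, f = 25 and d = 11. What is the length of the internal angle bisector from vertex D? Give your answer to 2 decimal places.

By the law of cosines, e² = d² + f² − 2·d·f·cos E = 320.81, so e ≈ 17.911.
Law of cosines again: cos D = (f² + e² − d²)/(2·f·e) ≈ 0.92100, so ∠D ≈ 22.93°.
The bisector from D has length 2·f·e·cos(∠D/2)/(f+e) ≈ 20.454.

20.45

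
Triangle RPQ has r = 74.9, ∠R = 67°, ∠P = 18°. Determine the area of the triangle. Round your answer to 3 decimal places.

The third angle is ∠Q = 180° − ∠R − ∠P = 95.00°.
Law of sines: p = r·sin P/sin R ≈ 25.144.
Law of sines: q = r·sin Q/sin R ≈ 81.059.
Area = ½·r·p·sin Q ≈ 938.07.

938.068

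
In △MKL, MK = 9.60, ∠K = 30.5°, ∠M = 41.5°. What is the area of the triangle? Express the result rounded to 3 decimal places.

area ≈ 16.294

The third angle is ∠L = 180° − ∠M − ∠K = 108.00°.
Law of sines: KL = MK·sin M/sin L ≈ 6.6885.
Law of sines: LM = MK·sin K/sin L ≈ 5.1231.
Area = ½·MK·KL·sin K ≈ 16.294.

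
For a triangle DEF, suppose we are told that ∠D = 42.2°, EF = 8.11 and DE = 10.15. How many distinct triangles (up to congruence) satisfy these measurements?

2

DE·sin D = 10.15·sin(42.2°) ≈ 6.818.
Since DE sin D < EF < DE (6.818 < 8.11 < 10.15), two triangles exist.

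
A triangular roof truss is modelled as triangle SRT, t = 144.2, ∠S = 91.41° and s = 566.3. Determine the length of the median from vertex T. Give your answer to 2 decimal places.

Law of sines: sin T = t·sin S/s ≈ 0.25456.
Since s ≥ t, only the acute value applies: ∠T ≈ 14.75°.
Then ∠R = 180° − ∠S − ∠T ≈ 73.84°.
Law of sines gives r = s·sin R/sin S ≈ 544.1.
Median from T: ½√(2·s² + 2·r² − t²) ≈ 550.61.

m_T ≈ 550.61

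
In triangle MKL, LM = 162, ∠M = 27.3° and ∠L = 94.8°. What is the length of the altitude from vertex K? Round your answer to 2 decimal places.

87.40

The third angle is ∠K = 180° − ∠L − ∠M = 57.90°.
Law of sines: KL = LM·sin M/sin K ≈ 87.71.
Law of sines: MK = LM·sin L/sin K ≈ 190.57.
Area = ½·LM·KL·sin L ≈ 7079.6.
The altitude from K has length 2·area/LM ≈ 87.403.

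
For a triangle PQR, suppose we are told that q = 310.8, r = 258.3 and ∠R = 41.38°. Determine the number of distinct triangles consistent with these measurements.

2

q·sin R = 310.8·sin(41.38°) ≈ 205.5.
Since q sin R < r < q (205.5 < 258.3 < 310.8), two triangles exist.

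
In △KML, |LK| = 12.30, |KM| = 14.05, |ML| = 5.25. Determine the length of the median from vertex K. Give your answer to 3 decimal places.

m_K ≈ 12.940

Median from K: ½√(2·|LK|² + 2·|KM|² − |ML|²) ≈ 12.94.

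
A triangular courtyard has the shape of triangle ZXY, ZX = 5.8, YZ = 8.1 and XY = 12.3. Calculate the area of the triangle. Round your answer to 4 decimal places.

19.5581

Semiperimeter s = (12.3 + 8.1 + 5.8)/2 = 13.1.
Heron's formula: area = √(13.1·0.8·5·7.3) ≈ 19.558.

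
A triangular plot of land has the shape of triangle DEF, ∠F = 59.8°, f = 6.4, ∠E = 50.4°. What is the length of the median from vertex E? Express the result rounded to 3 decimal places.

6.041

The third angle is ∠D = 180° − ∠E − ∠F = 69.80°.
Law of sines: d = f·sin D/sin F ≈ 6.9496.
Law of sines: e = f·sin E/sin F ≈ 5.7057.
Median from E: ½√(2·f² + 2·d² − e²) ≈ 6.0407.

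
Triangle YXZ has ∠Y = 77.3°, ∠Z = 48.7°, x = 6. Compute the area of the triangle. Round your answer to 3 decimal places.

The third angle is ∠X = 180° − ∠Z − ∠Y = 54.00°.
Law of sines: y = x·sin Y/sin X ≈ 7.235.
Law of sines: z = x·sin Z/sin X ≈ 5.5717.
Area = ½·x·y·sin Z ≈ 16.306.

area ≈ 16.306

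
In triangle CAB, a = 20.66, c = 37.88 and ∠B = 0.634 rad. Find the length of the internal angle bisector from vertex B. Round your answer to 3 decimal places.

By the law of cosines, b² = c² + a² − 2·c·a·cos B = 600.7, so b ≈ 24.509.
The bisector from B has length 2·c·a·cos(∠B/2)/(c+a) ≈ 25.405.

25.405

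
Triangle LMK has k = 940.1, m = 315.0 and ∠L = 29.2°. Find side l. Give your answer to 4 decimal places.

By the law of cosines, l² = m² + k² − 2·m·k·cos L = 4.6601e+05, so l ≈ 682.65.

682.6519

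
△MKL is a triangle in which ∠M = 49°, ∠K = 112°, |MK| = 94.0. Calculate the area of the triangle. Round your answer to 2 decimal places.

The third angle is ∠L = 180° − ∠M − ∠K = 19.00°.
Law of sines: |KL| = |MK|·sin M/sin L ≈ 217.9.
Law of sines: |LM| = |MK|·sin K/sin L ≈ 267.7.
Area = ½·|MK|·|KL|·sin K ≈ 9495.8.

area ≈ 9495.76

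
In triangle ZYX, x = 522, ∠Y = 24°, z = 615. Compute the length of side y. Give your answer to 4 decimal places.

253.2943

By the law of cosines, y² = x² + z² − 2·x·z·cos Y = 64158, so y ≈ 253.29.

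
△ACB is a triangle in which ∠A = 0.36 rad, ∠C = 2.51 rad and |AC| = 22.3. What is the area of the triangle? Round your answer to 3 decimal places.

The third angle is ∠B = π − ∠A − ∠C = 0.272 rad.
Law of sines: |CB| = |AC|·sin A/sin B ≈ 29.283.
Law of sines: |BA| = |AC|·sin C/sin B ≈ 49.08.
Area = ½·|AC|·|CB|·sin C ≈ 192.78.

area ≈ 192.781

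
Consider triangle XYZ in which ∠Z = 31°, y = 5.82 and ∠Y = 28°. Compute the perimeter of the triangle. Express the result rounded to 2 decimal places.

perimeter ≈ 22.83

The third angle is ∠X = 180° − ∠Y − ∠Z = 121.00°.
Law of sines: x = y·sin X/sin Y ≈ 10.626.
Law of sines: z = y·sin Z/sin Y ≈ 6.3849.
Semiperimeter s = (10.626+5.82+6.3849)/2 = 11.416.
Perimeter = 10.626 + 5.82 + 6.3849 = 22.831.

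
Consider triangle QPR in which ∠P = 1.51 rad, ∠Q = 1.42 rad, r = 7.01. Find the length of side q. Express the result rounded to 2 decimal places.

The third angle is ∠R = π − ∠Q − ∠P = 0.212 rad.
Law of sines: q = r·sin Q/sin R ≈ 32.999.

33.00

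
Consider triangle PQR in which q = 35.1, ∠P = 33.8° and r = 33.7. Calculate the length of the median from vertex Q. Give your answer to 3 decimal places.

21.465

By the law of cosines, p² = q² + r² − 2·q·r·cos P = 401.81, so p ≈ 20.045.
Median from Q: ½√(2·r² + 2·p² − q²) ≈ 21.465.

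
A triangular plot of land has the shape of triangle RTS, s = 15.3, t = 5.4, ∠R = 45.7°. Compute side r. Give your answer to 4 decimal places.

12.1591

By the law of cosines, r² = t² + s² − 2·t·s·cos R = 147.84, so r ≈ 12.159.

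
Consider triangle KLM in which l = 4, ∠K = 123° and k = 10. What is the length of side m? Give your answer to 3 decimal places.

Law of sines: sin L = l·sin K/k ≈ 0.33547.
Since k ≥ l, only the acute value applies: ∠L ≈ 19.60°.
Then ∠M = 180° − ∠K − ∠L ≈ 37.40°.
Law of sines gives m = k·sin M/sin K ≈ 7.242.

7.242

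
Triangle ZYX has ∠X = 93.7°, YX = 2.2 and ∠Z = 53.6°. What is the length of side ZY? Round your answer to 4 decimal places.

The third angle is ∠Y = 180° − ∠X − ∠Z = 32.70°.
Law of sines: ZY = YX·sin X/sin Z ≈ 2.7276.

2.7276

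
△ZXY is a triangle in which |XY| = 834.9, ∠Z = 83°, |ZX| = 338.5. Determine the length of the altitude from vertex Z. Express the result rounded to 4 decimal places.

h_Z ≈ 324.1732

Law of sines: sin Y = |ZX|·sin Z/|XY| ≈ 0.40242.
Since |XY| ≥ |ZX|, only the acute value applies: ∠Y ≈ 23.73°.
Then ∠X = 180° − ∠Z − ∠Y ≈ 73.27°.
Law of sines gives |YZ| = |XY|·sin X/sin Z ≈ 805.57.
Area = ½·|XY|·|ZX|·sin X ≈ 1.3533e+05.
The altitude from Z has length 2·area/|XY| ≈ 324.17.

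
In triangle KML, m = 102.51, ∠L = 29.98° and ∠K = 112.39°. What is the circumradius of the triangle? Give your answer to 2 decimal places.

The third angle is ∠M = 180° − ∠L − ∠K = 37.63°.
Law of sines: k = m·sin K/sin M ≈ 155.24.
Law of sines: l = m·sin L/sin M ≈ 83.897.
Circumradius = m/(2 sin M) ≈ 83.948.

83.95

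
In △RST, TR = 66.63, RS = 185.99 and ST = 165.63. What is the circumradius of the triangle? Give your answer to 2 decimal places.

By the law of cosines, cos R = (TR² + RS² − ST²) / (2·TR·RS) ≈ 0.46797, so ∠R ≈ 62.10°.
Circumradius = ST/(2 sin R) ≈ 93.709.

93.71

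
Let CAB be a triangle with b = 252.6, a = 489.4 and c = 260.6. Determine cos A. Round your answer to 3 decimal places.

cos A ≈ -0.819

By the law of cosines, cos A = (b² + c² − a²) / (2·b·c) ≈ -0.81875, so ∠A ≈ 144.96°.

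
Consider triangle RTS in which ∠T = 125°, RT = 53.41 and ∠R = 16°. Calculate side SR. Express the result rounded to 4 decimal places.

69.5209

The third angle is ∠S = 180° − ∠R − ∠T = 39.00°.
Law of sines: SR = RT·sin T/sin S ≈ 69.521.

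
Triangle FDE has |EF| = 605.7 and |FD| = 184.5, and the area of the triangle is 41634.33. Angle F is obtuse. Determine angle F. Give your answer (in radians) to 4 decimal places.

2.3009

From area = ½·|EF|·|FD|·sin F, we get sin F = 2·area/(|EF|·|FD|) ≈ 0.74512.
Taking the obtuse solution, ∠F ≈ 2.301 rad.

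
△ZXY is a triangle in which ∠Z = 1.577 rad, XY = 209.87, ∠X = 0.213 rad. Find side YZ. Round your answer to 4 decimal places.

44.3659

The third angle is ∠Y = π − ∠Z − ∠X = 1.352 rad.
Law of sines: YZ = XY·sin X/sin Z ≈ 44.366.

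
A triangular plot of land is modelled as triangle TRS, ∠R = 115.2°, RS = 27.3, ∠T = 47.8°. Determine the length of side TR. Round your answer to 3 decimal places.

The third angle is ∠S = 180° − ∠T − ∠R = 17.00°.
Law of sines: TR = RS·sin S/sin T ≈ 10.774.

10.774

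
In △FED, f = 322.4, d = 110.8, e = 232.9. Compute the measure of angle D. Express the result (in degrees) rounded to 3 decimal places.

∠D ≈ 13.690°

By the law of cosines, cos D = (f² + e² − d²) / (2·f·e) ≈ 0.97159, so ∠D ≈ 13.69°.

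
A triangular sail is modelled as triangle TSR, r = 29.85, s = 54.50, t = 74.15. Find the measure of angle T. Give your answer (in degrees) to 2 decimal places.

By the law of cosines, cos T = (s² + r² − t²) / (2·s·r) ≈ -0.50311, so ∠T ≈ 120.21°.

∠T ≈ 120.21°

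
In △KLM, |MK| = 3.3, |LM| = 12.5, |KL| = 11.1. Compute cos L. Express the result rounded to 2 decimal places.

By the law of cosines, cos L = (|KL|² + |LM|² − |MK|²) / (2·|KL|·|LM|) ≈ 0.96782, so ∠L ≈ 14.57°.

0.97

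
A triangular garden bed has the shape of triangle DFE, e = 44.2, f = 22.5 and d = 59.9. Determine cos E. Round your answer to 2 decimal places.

0.79

By the law of cosines, cos E = (d² + f² − e²) / (2·d·f) ≈ 0.79415, so ∠E ≈ 37.43°.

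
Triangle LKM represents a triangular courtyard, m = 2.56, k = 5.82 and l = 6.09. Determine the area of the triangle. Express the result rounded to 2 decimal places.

Semiperimeter s = (6.09 + 5.82 + 2.56)/2 = 7.235.
Heron's formula: area = √(7.235·1.145·1.415·4.675) ≈ 7.4027.

area ≈ 7.40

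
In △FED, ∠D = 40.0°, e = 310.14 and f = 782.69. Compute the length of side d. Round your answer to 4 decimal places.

580.4187

By the law of cosines, d² = f² + e² − 2·f·e·cos D = 3.3689e+05, so d ≈ 580.42.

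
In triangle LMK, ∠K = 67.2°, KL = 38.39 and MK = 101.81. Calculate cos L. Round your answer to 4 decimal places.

cos L ≈ -0.0113

By the law of cosines, LM² = MK² + KL² − 2·MK·KL·cos K = 8809.9, so LM ≈ 93.861.
Law of cosines again: cos L = (KL² + LM² − MK²)/(2·KL·LM) ≈ -0.01132, so ∠L ≈ 90.65°.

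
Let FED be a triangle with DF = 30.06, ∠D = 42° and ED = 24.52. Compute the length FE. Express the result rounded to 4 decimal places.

20.2320

By the law of cosines, FE² = ED² + DF² − 2·ED·DF·cos D = 409.33, so FE ≈ 20.232.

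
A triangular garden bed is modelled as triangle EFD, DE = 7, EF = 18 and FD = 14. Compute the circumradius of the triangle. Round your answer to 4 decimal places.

9.8342

By the law of cosines, cos E = (DE² + EF² − FD²) / (2·DE·EF) ≈ 0.70238, so ∠E ≈ 45.38°.
Circumradius = FD/(2 sin E) ≈ 9.8342.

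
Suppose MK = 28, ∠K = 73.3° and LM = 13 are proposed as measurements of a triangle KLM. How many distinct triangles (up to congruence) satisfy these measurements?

0

MK·sin K = 28·sin(73.3°) ≈ 26.82.
Since LM = 13 < 26.82 = MK sin K, no triangle exists.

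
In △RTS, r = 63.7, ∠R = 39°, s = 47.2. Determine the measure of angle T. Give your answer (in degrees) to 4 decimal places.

113.2050

Law of sines: sin S = s·sin R/r ≈ 0.46631.
Since r ≥ s, only the acute value applies: ∠S ≈ 27.80°.
Then ∠T = 180° − ∠R − ∠S ≈ 113.20°.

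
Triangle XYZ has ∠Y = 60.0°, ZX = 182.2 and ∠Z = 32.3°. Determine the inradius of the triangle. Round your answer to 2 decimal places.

The third angle is ∠X = 180° − ∠Y − ∠Z = 87.70°.
Law of sines: YZ = ZX·sin X/sin Y ≈ 210.22.
Law of sines: XY = ZX·sin Z/sin Y ≈ 112.42.
Area = ½·ZX·YZ·sin Z ≈ 10233.
Semiperimeter s = (210.22+182.2+112.42)/2 = 252.42.
Inradius = area/s = 10233/252.42 ≈ 40.541.

40.54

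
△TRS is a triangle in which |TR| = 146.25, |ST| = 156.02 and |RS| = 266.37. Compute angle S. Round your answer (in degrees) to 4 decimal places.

27.2308

By the law of cosines, cos S = (|RS|² + |ST|² − |TR|²) / (2·|RS|·|ST|) ≈ 0.88917, so ∠S ≈ 27.23°.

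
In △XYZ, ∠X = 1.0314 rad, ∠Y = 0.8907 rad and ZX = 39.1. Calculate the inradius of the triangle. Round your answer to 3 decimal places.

The third angle is ∠Z = π − ∠X − ∠Y = 1.2195 rad.
Law of sines: YZ = ZX·sin X/sin Y ≈ 43.149.
Law of sines: XY = ZX·sin Z/sin Y ≈ 47.217.
Area = ½·ZX·YZ·sin Z ≈ 792.03.
Semiperimeter s = (43.149+39.1+47.217)/2 = 64.733.
Inradius = area/s = 792.03/64.733 ≈ 12.235.

r ≈ 12.235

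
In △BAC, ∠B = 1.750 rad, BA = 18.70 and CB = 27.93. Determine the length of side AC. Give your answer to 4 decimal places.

36.2763

By the law of cosines, AC² = CB² + BA² − 2·CB·BA·cos B = 1316, so AC ≈ 36.276.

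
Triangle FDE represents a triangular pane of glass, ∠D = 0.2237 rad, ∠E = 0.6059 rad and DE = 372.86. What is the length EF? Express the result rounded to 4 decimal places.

The third angle is ∠F = π − ∠D − ∠E = 2.3120 rad.
Law of sines: EF = DE·sin D/sin F ≈ 112.13.

112.1312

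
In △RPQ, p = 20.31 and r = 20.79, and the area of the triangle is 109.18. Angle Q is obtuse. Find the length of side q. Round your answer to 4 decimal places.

39.5919

From area = ½·r·p·sin Q, we get sin Q = 2·area/(r·p) ≈ 0.51714.
Taking the obtuse solution, ∠Q ≈ 148.86°.
Law of cosines then gives q ≈ 39.592.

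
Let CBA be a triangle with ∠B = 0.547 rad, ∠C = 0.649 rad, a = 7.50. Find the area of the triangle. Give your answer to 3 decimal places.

The third angle is ∠A = π − ∠C − ∠B = 1.946 rad.
Law of sines: c = a·sin C/sin A ≈ 4.8711.
Law of sines: b = a·sin B/sin A ≈ 4.192.
Area = ½·a·c·sin B ≈ 9.5009.

area ≈ 9.501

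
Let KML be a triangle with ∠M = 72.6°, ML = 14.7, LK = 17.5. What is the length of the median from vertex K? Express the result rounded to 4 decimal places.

Law of sines: sin K = ML·sin M/LK ≈ 0.80156.
Since LK ≥ ML, only the acute value applies: ∠K ≈ 53.28°.
Then ∠L = 180° − ∠M − ∠K ≈ 54.12°.
Law of sines gives KM = LK·sin L/sin M ≈ 14.859.
Median from K: ½√(2·LK² + 2·KM² − ML²) ≈ 14.474.

14.4742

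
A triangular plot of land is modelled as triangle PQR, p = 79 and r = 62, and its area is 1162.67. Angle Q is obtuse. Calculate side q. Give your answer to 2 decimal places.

From area = ½·r·p·sin Q, we get sin Q = 2·area/(r·p) ≈ 0.47475.
Taking the obtuse solution, ∠Q ≈ 2.6469 rad.
Law of cosines then gives q ≈ 136.77.

136.77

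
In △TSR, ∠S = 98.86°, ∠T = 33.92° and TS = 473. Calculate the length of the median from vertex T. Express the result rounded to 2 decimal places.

m_T ≈ 531.28

The third angle is ∠R = 180° − ∠T − ∠S = 47.22°.
Law of sines: SR = TS·sin T/sin R ≈ 359.62.
Law of sines: RT = TS·sin S/sin R ≈ 636.75.
Median from T: ½√(2·RT² + 2·TS² − SR²) ≈ 531.28.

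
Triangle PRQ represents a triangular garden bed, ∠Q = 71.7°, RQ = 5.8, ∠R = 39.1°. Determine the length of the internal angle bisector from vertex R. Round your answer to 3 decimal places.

t_R ≈ 5.508

The third angle is ∠P = 180° − ∠R − ∠Q = 69.20°.
Law of sines: QP = RQ·sin R/sin P ≈ 3.9129.
Law of sines: PR = RQ·sin Q/sin P ≈ 5.8906.
The bisector from R has length 2·PR·RQ·cos(∠R/2)/(PR+RQ) ≈ 5.508.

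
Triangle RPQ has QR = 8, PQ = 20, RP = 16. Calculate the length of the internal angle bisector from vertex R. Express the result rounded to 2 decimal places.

By the law of cosines, cos R = (QR² + RP² − PQ²) / (2·QR·RP) ≈ -0.31250, so ∠R ≈ 108.21°.
The bisector from R has length 2·QR·RP·cos(∠R/2)/(QR+RP) ≈ 6.2539.

6.25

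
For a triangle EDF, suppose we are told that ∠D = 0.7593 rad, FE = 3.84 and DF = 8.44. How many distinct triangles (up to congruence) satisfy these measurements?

0

DF·sin D = 8.44·sin(0.7593 rad) ≈ 5.81.
Since FE = 3.84 < 5.81 = DF sin D, no triangle exists.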